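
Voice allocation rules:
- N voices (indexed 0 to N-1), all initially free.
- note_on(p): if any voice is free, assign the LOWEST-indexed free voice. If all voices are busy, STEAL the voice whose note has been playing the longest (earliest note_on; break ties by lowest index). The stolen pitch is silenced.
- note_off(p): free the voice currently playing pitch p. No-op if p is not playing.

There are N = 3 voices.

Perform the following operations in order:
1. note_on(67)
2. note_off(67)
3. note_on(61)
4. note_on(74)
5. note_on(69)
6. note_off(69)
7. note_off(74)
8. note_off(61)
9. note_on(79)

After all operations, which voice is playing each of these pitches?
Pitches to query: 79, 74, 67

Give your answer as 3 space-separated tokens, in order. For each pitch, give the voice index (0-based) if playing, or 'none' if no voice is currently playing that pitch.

Answer: 0 none none

Derivation:
Op 1: note_on(67): voice 0 is free -> assigned | voices=[67 - -]
Op 2: note_off(67): free voice 0 | voices=[- - -]
Op 3: note_on(61): voice 0 is free -> assigned | voices=[61 - -]
Op 4: note_on(74): voice 1 is free -> assigned | voices=[61 74 -]
Op 5: note_on(69): voice 2 is free -> assigned | voices=[61 74 69]
Op 6: note_off(69): free voice 2 | voices=[61 74 -]
Op 7: note_off(74): free voice 1 | voices=[61 - -]
Op 8: note_off(61): free voice 0 | voices=[- - -]
Op 9: note_on(79): voice 0 is free -> assigned | voices=[79 - -]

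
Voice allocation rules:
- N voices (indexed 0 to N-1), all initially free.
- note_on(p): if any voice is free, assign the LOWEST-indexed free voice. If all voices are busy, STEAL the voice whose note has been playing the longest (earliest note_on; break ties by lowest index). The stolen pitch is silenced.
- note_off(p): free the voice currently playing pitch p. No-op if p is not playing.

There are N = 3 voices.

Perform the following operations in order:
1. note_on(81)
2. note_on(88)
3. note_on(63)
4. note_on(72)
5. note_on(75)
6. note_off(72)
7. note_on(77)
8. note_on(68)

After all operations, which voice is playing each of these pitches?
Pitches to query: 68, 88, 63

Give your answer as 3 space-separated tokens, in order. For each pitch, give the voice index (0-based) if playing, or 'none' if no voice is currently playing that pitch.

Op 1: note_on(81): voice 0 is free -> assigned | voices=[81 - -]
Op 2: note_on(88): voice 1 is free -> assigned | voices=[81 88 -]
Op 3: note_on(63): voice 2 is free -> assigned | voices=[81 88 63]
Op 4: note_on(72): all voices busy, STEAL voice 0 (pitch 81, oldest) -> assign | voices=[72 88 63]
Op 5: note_on(75): all voices busy, STEAL voice 1 (pitch 88, oldest) -> assign | voices=[72 75 63]
Op 6: note_off(72): free voice 0 | voices=[- 75 63]
Op 7: note_on(77): voice 0 is free -> assigned | voices=[77 75 63]
Op 8: note_on(68): all voices busy, STEAL voice 2 (pitch 63, oldest) -> assign | voices=[77 75 68]

Answer: 2 none none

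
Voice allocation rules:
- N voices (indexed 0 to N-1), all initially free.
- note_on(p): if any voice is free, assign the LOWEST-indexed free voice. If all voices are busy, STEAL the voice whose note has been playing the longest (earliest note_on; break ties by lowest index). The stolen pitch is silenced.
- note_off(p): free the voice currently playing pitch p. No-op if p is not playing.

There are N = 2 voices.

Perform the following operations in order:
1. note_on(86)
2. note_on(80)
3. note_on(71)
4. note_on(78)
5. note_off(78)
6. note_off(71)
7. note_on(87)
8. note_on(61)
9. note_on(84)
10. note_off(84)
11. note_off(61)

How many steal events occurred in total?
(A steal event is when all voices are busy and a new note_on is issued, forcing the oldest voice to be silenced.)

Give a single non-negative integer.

Answer: 3

Derivation:
Op 1: note_on(86): voice 0 is free -> assigned | voices=[86 -]
Op 2: note_on(80): voice 1 is free -> assigned | voices=[86 80]
Op 3: note_on(71): all voices busy, STEAL voice 0 (pitch 86, oldest) -> assign | voices=[71 80]
Op 4: note_on(78): all voices busy, STEAL voice 1 (pitch 80, oldest) -> assign | voices=[71 78]
Op 5: note_off(78): free voice 1 | voices=[71 -]
Op 6: note_off(71): free voice 0 | voices=[- -]
Op 7: note_on(87): voice 0 is free -> assigned | voices=[87 -]
Op 8: note_on(61): voice 1 is free -> assigned | voices=[87 61]
Op 9: note_on(84): all voices busy, STEAL voice 0 (pitch 87, oldest) -> assign | voices=[84 61]
Op 10: note_off(84): free voice 0 | voices=[- 61]
Op 11: note_off(61): free voice 1 | voices=[- -]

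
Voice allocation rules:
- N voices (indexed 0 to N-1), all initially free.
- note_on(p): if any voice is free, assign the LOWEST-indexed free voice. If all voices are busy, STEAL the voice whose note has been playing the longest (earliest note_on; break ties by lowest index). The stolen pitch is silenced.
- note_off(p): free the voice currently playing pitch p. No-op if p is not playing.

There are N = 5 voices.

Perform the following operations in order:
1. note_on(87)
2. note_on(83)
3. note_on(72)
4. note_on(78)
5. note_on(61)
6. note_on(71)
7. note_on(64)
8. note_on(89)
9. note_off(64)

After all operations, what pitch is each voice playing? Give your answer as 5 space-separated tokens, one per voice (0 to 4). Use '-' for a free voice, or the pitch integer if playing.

Answer: 71 - 89 78 61

Derivation:
Op 1: note_on(87): voice 0 is free -> assigned | voices=[87 - - - -]
Op 2: note_on(83): voice 1 is free -> assigned | voices=[87 83 - - -]
Op 3: note_on(72): voice 2 is free -> assigned | voices=[87 83 72 - -]
Op 4: note_on(78): voice 3 is free -> assigned | voices=[87 83 72 78 -]
Op 5: note_on(61): voice 4 is free -> assigned | voices=[87 83 72 78 61]
Op 6: note_on(71): all voices busy, STEAL voice 0 (pitch 87, oldest) -> assign | voices=[71 83 72 78 61]
Op 7: note_on(64): all voices busy, STEAL voice 1 (pitch 83, oldest) -> assign | voices=[71 64 72 78 61]
Op 8: note_on(89): all voices busy, STEAL voice 2 (pitch 72, oldest) -> assign | voices=[71 64 89 78 61]
Op 9: note_off(64): free voice 1 | voices=[71 - 89 78 61]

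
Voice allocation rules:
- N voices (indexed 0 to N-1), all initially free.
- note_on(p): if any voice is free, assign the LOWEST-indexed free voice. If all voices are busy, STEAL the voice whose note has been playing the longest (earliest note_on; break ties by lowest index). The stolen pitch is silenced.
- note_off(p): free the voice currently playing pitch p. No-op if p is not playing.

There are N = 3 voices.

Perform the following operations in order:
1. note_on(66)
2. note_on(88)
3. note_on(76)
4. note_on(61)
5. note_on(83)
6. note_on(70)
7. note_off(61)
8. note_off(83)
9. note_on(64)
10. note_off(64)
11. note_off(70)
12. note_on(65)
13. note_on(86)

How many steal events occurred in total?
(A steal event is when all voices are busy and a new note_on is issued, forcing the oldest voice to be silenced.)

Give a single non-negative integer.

Op 1: note_on(66): voice 0 is free -> assigned | voices=[66 - -]
Op 2: note_on(88): voice 1 is free -> assigned | voices=[66 88 -]
Op 3: note_on(76): voice 2 is free -> assigned | voices=[66 88 76]
Op 4: note_on(61): all voices busy, STEAL voice 0 (pitch 66, oldest) -> assign | voices=[61 88 76]
Op 5: note_on(83): all voices busy, STEAL voice 1 (pitch 88, oldest) -> assign | voices=[61 83 76]
Op 6: note_on(70): all voices busy, STEAL voice 2 (pitch 76, oldest) -> assign | voices=[61 83 70]
Op 7: note_off(61): free voice 0 | voices=[- 83 70]
Op 8: note_off(83): free voice 1 | voices=[- - 70]
Op 9: note_on(64): voice 0 is free -> assigned | voices=[64 - 70]
Op 10: note_off(64): free voice 0 | voices=[- - 70]
Op 11: note_off(70): free voice 2 | voices=[- - -]
Op 12: note_on(65): voice 0 is free -> assigned | voices=[65 - -]
Op 13: note_on(86): voice 1 is free -> assigned | voices=[65 86 -]

Answer: 3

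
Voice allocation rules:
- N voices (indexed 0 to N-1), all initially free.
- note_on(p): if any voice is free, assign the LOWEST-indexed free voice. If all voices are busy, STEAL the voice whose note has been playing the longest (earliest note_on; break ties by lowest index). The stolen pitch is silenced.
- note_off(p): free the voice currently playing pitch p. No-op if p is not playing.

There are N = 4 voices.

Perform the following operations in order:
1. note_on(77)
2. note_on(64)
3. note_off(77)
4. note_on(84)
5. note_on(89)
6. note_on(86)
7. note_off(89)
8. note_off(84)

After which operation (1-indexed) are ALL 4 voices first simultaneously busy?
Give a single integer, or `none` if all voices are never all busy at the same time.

Op 1: note_on(77): voice 0 is free -> assigned | voices=[77 - - -]
Op 2: note_on(64): voice 1 is free -> assigned | voices=[77 64 - -]
Op 3: note_off(77): free voice 0 | voices=[- 64 - -]
Op 4: note_on(84): voice 0 is free -> assigned | voices=[84 64 - -]
Op 5: note_on(89): voice 2 is free -> assigned | voices=[84 64 89 -]
Op 6: note_on(86): voice 3 is free -> assigned | voices=[84 64 89 86]
Op 7: note_off(89): free voice 2 | voices=[84 64 - 86]
Op 8: note_off(84): free voice 0 | voices=[- 64 - 86]

Answer: 6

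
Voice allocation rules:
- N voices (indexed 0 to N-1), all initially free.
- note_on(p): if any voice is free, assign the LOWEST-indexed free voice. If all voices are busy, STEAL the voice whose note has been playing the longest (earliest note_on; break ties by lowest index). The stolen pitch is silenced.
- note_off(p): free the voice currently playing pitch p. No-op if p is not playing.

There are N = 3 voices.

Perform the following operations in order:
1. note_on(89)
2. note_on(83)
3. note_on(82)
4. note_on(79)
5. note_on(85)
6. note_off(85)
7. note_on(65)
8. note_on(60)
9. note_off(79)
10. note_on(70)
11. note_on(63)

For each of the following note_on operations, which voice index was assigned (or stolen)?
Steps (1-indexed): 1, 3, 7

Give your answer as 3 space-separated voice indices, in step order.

Answer: 0 2 1

Derivation:
Op 1: note_on(89): voice 0 is free -> assigned | voices=[89 - -]
Op 2: note_on(83): voice 1 is free -> assigned | voices=[89 83 -]
Op 3: note_on(82): voice 2 is free -> assigned | voices=[89 83 82]
Op 4: note_on(79): all voices busy, STEAL voice 0 (pitch 89, oldest) -> assign | voices=[79 83 82]
Op 5: note_on(85): all voices busy, STEAL voice 1 (pitch 83, oldest) -> assign | voices=[79 85 82]
Op 6: note_off(85): free voice 1 | voices=[79 - 82]
Op 7: note_on(65): voice 1 is free -> assigned | voices=[79 65 82]
Op 8: note_on(60): all voices busy, STEAL voice 2 (pitch 82, oldest) -> assign | voices=[79 65 60]
Op 9: note_off(79): free voice 0 | voices=[- 65 60]
Op 10: note_on(70): voice 0 is free -> assigned | voices=[70 65 60]
Op 11: note_on(63): all voices busy, STEAL voice 1 (pitch 65, oldest) -> assign | voices=[70 63 60]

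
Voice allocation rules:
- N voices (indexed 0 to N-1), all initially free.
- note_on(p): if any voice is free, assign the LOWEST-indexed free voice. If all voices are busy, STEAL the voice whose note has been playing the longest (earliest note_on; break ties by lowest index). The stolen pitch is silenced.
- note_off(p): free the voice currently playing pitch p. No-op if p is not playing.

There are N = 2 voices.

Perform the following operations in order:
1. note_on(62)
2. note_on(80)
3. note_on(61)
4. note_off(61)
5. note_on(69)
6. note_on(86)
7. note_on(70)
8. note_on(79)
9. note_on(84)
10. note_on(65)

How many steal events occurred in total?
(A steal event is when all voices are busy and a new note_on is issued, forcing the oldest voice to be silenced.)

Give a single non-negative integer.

Op 1: note_on(62): voice 0 is free -> assigned | voices=[62 -]
Op 2: note_on(80): voice 1 is free -> assigned | voices=[62 80]
Op 3: note_on(61): all voices busy, STEAL voice 0 (pitch 62, oldest) -> assign | voices=[61 80]
Op 4: note_off(61): free voice 0 | voices=[- 80]
Op 5: note_on(69): voice 0 is free -> assigned | voices=[69 80]
Op 6: note_on(86): all voices busy, STEAL voice 1 (pitch 80, oldest) -> assign | voices=[69 86]
Op 7: note_on(70): all voices busy, STEAL voice 0 (pitch 69, oldest) -> assign | voices=[70 86]
Op 8: note_on(79): all voices busy, STEAL voice 1 (pitch 86, oldest) -> assign | voices=[70 79]
Op 9: note_on(84): all voices busy, STEAL voice 0 (pitch 70, oldest) -> assign | voices=[84 79]
Op 10: note_on(65): all voices busy, STEAL voice 1 (pitch 79, oldest) -> assign | voices=[84 65]

Answer: 6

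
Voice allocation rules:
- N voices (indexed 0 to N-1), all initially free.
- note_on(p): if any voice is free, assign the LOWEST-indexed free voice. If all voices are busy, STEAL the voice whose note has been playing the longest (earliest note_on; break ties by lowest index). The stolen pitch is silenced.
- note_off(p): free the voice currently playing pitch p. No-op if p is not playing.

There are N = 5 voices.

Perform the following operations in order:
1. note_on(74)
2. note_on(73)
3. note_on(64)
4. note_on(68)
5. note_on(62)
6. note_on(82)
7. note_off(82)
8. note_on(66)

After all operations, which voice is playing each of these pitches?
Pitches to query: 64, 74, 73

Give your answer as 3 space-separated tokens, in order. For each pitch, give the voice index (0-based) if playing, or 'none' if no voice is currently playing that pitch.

Op 1: note_on(74): voice 0 is free -> assigned | voices=[74 - - - -]
Op 2: note_on(73): voice 1 is free -> assigned | voices=[74 73 - - -]
Op 3: note_on(64): voice 2 is free -> assigned | voices=[74 73 64 - -]
Op 4: note_on(68): voice 3 is free -> assigned | voices=[74 73 64 68 -]
Op 5: note_on(62): voice 4 is free -> assigned | voices=[74 73 64 68 62]
Op 6: note_on(82): all voices busy, STEAL voice 0 (pitch 74, oldest) -> assign | voices=[82 73 64 68 62]
Op 7: note_off(82): free voice 0 | voices=[- 73 64 68 62]
Op 8: note_on(66): voice 0 is free -> assigned | voices=[66 73 64 68 62]

Answer: 2 none 1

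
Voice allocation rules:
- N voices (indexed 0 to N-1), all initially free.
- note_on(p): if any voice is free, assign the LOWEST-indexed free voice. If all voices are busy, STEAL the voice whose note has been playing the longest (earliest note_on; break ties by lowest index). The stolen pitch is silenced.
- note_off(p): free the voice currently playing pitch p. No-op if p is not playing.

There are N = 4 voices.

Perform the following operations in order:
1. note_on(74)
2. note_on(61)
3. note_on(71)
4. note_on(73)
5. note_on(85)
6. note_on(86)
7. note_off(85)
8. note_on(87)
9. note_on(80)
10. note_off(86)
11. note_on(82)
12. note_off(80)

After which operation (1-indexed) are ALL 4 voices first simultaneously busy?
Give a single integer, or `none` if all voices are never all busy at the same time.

Answer: 4

Derivation:
Op 1: note_on(74): voice 0 is free -> assigned | voices=[74 - - -]
Op 2: note_on(61): voice 1 is free -> assigned | voices=[74 61 - -]
Op 3: note_on(71): voice 2 is free -> assigned | voices=[74 61 71 -]
Op 4: note_on(73): voice 3 is free -> assigned | voices=[74 61 71 73]
Op 5: note_on(85): all voices busy, STEAL voice 0 (pitch 74, oldest) -> assign | voices=[85 61 71 73]
Op 6: note_on(86): all voices busy, STEAL voice 1 (pitch 61, oldest) -> assign | voices=[85 86 71 73]
Op 7: note_off(85): free voice 0 | voices=[- 86 71 73]
Op 8: note_on(87): voice 0 is free -> assigned | voices=[87 86 71 73]
Op 9: note_on(80): all voices busy, STEAL voice 2 (pitch 71, oldest) -> assign | voices=[87 86 80 73]
Op 10: note_off(86): free voice 1 | voices=[87 - 80 73]
Op 11: note_on(82): voice 1 is free -> assigned | voices=[87 82 80 73]
Op 12: note_off(80): free voice 2 | voices=[87 82 - 73]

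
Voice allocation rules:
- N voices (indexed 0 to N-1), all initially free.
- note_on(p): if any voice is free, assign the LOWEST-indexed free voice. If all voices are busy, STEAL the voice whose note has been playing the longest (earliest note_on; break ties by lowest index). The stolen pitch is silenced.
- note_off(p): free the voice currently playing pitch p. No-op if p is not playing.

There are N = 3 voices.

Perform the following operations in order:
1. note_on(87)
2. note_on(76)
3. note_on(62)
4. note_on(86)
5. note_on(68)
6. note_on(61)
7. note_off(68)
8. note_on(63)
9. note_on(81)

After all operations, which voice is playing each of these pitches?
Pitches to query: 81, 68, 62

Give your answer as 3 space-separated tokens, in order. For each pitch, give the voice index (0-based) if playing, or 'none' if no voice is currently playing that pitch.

Answer: 0 none none

Derivation:
Op 1: note_on(87): voice 0 is free -> assigned | voices=[87 - -]
Op 2: note_on(76): voice 1 is free -> assigned | voices=[87 76 -]
Op 3: note_on(62): voice 2 is free -> assigned | voices=[87 76 62]
Op 4: note_on(86): all voices busy, STEAL voice 0 (pitch 87, oldest) -> assign | voices=[86 76 62]
Op 5: note_on(68): all voices busy, STEAL voice 1 (pitch 76, oldest) -> assign | voices=[86 68 62]
Op 6: note_on(61): all voices busy, STEAL voice 2 (pitch 62, oldest) -> assign | voices=[86 68 61]
Op 7: note_off(68): free voice 1 | voices=[86 - 61]
Op 8: note_on(63): voice 1 is free -> assigned | voices=[86 63 61]
Op 9: note_on(81): all voices busy, STEAL voice 0 (pitch 86, oldest) -> assign | voices=[81 63 61]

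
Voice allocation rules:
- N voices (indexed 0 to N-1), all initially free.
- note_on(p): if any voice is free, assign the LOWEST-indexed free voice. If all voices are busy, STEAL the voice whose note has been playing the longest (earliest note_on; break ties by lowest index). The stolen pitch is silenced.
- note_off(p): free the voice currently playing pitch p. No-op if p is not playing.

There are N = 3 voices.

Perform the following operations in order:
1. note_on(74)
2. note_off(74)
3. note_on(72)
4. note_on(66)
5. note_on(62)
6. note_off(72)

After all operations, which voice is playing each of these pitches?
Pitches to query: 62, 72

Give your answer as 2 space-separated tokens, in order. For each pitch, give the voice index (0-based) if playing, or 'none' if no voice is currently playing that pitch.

Op 1: note_on(74): voice 0 is free -> assigned | voices=[74 - -]
Op 2: note_off(74): free voice 0 | voices=[- - -]
Op 3: note_on(72): voice 0 is free -> assigned | voices=[72 - -]
Op 4: note_on(66): voice 1 is free -> assigned | voices=[72 66 -]
Op 5: note_on(62): voice 2 is free -> assigned | voices=[72 66 62]
Op 6: note_off(72): free voice 0 | voices=[- 66 62]

Answer: 2 none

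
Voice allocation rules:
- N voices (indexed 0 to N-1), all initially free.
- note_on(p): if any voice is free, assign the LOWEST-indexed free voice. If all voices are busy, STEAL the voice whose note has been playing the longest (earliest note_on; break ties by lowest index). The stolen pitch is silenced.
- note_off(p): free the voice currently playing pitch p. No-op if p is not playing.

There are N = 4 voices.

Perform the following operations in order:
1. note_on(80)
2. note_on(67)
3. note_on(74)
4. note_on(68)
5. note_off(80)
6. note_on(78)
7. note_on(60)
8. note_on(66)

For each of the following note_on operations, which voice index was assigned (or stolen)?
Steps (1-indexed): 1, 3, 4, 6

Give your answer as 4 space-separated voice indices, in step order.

Op 1: note_on(80): voice 0 is free -> assigned | voices=[80 - - -]
Op 2: note_on(67): voice 1 is free -> assigned | voices=[80 67 - -]
Op 3: note_on(74): voice 2 is free -> assigned | voices=[80 67 74 -]
Op 4: note_on(68): voice 3 is free -> assigned | voices=[80 67 74 68]
Op 5: note_off(80): free voice 0 | voices=[- 67 74 68]
Op 6: note_on(78): voice 0 is free -> assigned | voices=[78 67 74 68]
Op 7: note_on(60): all voices busy, STEAL voice 1 (pitch 67, oldest) -> assign | voices=[78 60 74 68]
Op 8: note_on(66): all voices busy, STEAL voice 2 (pitch 74, oldest) -> assign | voices=[78 60 66 68]

Answer: 0 2 3 0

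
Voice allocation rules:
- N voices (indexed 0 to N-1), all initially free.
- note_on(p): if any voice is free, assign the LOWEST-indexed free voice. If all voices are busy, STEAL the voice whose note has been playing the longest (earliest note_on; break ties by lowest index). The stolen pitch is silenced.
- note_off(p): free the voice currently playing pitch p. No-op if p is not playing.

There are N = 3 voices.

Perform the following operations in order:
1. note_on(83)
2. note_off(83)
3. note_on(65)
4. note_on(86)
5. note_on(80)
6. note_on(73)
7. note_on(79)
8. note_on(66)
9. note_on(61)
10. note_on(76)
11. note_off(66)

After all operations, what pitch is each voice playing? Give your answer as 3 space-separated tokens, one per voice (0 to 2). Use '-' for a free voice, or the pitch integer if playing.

Answer: 61 76 -

Derivation:
Op 1: note_on(83): voice 0 is free -> assigned | voices=[83 - -]
Op 2: note_off(83): free voice 0 | voices=[- - -]
Op 3: note_on(65): voice 0 is free -> assigned | voices=[65 - -]
Op 4: note_on(86): voice 1 is free -> assigned | voices=[65 86 -]
Op 5: note_on(80): voice 2 is free -> assigned | voices=[65 86 80]
Op 6: note_on(73): all voices busy, STEAL voice 0 (pitch 65, oldest) -> assign | voices=[73 86 80]
Op 7: note_on(79): all voices busy, STEAL voice 1 (pitch 86, oldest) -> assign | voices=[73 79 80]
Op 8: note_on(66): all voices busy, STEAL voice 2 (pitch 80, oldest) -> assign | voices=[73 79 66]
Op 9: note_on(61): all voices busy, STEAL voice 0 (pitch 73, oldest) -> assign | voices=[61 79 66]
Op 10: note_on(76): all voices busy, STEAL voice 1 (pitch 79, oldest) -> assign | voices=[61 76 66]
Op 11: note_off(66): free voice 2 | voices=[61 76 -]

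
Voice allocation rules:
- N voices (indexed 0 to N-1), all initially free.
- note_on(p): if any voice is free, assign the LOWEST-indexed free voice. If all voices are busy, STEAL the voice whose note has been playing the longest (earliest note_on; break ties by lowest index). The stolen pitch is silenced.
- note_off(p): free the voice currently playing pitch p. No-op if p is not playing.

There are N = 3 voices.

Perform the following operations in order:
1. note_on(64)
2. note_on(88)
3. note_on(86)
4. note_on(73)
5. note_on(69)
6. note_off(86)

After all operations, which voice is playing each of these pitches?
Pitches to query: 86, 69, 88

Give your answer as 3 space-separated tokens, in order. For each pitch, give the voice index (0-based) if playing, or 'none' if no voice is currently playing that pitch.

Answer: none 1 none

Derivation:
Op 1: note_on(64): voice 0 is free -> assigned | voices=[64 - -]
Op 2: note_on(88): voice 1 is free -> assigned | voices=[64 88 -]
Op 3: note_on(86): voice 2 is free -> assigned | voices=[64 88 86]
Op 4: note_on(73): all voices busy, STEAL voice 0 (pitch 64, oldest) -> assign | voices=[73 88 86]
Op 5: note_on(69): all voices busy, STEAL voice 1 (pitch 88, oldest) -> assign | voices=[73 69 86]
Op 6: note_off(86): free voice 2 | voices=[73 69 -]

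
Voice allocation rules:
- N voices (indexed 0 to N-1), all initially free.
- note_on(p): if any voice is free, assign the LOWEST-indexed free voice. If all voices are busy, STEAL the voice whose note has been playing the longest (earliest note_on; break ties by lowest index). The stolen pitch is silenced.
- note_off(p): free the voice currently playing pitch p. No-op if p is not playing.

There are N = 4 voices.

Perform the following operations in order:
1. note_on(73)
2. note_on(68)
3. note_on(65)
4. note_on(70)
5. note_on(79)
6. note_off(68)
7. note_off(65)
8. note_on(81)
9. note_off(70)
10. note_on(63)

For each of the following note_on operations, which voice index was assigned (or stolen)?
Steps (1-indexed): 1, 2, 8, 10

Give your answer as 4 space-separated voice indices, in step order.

Answer: 0 1 1 2

Derivation:
Op 1: note_on(73): voice 0 is free -> assigned | voices=[73 - - -]
Op 2: note_on(68): voice 1 is free -> assigned | voices=[73 68 - -]
Op 3: note_on(65): voice 2 is free -> assigned | voices=[73 68 65 -]
Op 4: note_on(70): voice 3 is free -> assigned | voices=[73 68 65 70]
Op 5: note_on(79): all voices busy, STEAL voice 0 (pitch 73, oldest) -> assign | voices=[79 68 65 70]
Op 6: note_off(68): free voice 1 | voices=[79 - 65 70]
Op 7: note_off(65): free voice 2 | voices=[79 - - 70]
Op 8: note_on(81): voice 1 is free -> assigned | voices=[79 81 - 70]
Op 9: note_off(70): free voice 3 | voices=[79 81 - -]
Op 10: note_on(63): voice 2 is free -> assigned | voices=[79 81 63 -]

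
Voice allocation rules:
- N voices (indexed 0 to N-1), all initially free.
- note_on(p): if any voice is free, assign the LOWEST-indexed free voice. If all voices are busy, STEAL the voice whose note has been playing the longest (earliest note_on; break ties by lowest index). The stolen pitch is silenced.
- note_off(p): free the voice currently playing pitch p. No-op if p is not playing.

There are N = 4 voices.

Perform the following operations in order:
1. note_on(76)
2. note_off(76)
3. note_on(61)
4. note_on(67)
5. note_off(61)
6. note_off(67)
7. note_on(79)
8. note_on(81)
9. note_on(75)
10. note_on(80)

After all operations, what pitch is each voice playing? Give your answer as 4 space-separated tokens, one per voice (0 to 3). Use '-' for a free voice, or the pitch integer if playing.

Answer: 79 81 75 80

Derivation:
Op 1: note_on(76): voice 0 is free -> assigned | voices=[76 - - -]
Op 2: note_off(76): free voice 0 | voices=[- - - -]
Op 3: note_on(61): voice 0 is free -> assigned | voices=[61 - - -]
Op 4: note_on(67): voice 1 is free -> assigned | voices=[61 67 - -]
Op 5: note_off(61): free voice 0 | voices=[- 67 - -]
Op 6: note_off(67): free voice 1 | voices=[- - - -]
Op 7: note_on(79): voice 0 is free -> assigned | voices=[79 - - -]
Op 8: note_on(81): voice 1 is free -> assigned | voices=[79 81 - -]
Op 9: note_on(75): voice 2 is free -> assigned | voices=[79 81 75 -]
Op 10: note_on(80): voice 3 is free -> assigned | voices=[79 81 75 80]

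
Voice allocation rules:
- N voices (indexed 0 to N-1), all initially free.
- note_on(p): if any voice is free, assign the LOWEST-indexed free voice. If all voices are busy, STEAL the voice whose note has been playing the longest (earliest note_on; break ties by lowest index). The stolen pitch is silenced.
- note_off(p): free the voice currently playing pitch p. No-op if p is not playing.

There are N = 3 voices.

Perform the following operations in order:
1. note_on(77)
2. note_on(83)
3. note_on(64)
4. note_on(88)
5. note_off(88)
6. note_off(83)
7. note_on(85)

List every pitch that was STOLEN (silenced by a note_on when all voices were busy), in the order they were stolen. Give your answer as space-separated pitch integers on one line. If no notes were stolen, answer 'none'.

Answer: 77

Derivation:
Op 1: note_on(77): voice 0 is free -> assigned | voices=[77 - -]
Op 2: note_on(83): voice 1 is free -> assigned | voices=[77 83 -]
Op 3: note_on(64): voice 2 is free -> assigned | voices=[77 83 64]
Op 4: note_on(88): all voices busy, STEAL voice 0 (pitch 77, oldest) -> assign | voices=[88 83 64]
Op 5: note_off(88): free voice 0 | voices=[- 83 64]
Op 6: note_off(83): free voice 1 | voices=[- - 64]
Op 7: note_on(85): voice 0 is free -> assigned | voices=[85 - 64]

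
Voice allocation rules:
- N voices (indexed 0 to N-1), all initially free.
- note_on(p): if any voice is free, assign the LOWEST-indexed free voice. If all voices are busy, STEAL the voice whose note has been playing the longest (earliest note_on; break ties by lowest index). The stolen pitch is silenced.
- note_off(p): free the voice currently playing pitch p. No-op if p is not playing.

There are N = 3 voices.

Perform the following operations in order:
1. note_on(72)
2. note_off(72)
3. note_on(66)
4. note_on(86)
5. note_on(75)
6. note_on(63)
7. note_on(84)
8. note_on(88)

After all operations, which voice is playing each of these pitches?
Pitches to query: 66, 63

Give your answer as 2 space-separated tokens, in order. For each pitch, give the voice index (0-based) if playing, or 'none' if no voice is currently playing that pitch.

Answer: none 0

Derivation:
Op 1: note_on(72): voice 0 is free -> assigned | voices=[72 - -]
Op 2: note_off(72): free voice 0 | voices=[- - -]
Op 3: note_on(66): voice 0 is free -> assigned | voices=[66 - -]
Op 4: note_on(86): voice 1 is free -> assigned | voices=[66 86 -]
Op 5: note_on(75): voice 2 is free -> assigned | voices=[66 86 75]
Op 6: note_on(63): all voices busy, STEAL voice 0 (pitch 66, oldest) -> assign | voices=[63 86 75]
Op 7: note_on(84): all voices busy, STEAL voice 1 (pitch 86, oldest) -> assign | voices=[63 84 75]
Op 8: note_on(88): all voices busy, STEAL voice 2 (pitch 75, oldest) -> assign | voices=[63 84 88]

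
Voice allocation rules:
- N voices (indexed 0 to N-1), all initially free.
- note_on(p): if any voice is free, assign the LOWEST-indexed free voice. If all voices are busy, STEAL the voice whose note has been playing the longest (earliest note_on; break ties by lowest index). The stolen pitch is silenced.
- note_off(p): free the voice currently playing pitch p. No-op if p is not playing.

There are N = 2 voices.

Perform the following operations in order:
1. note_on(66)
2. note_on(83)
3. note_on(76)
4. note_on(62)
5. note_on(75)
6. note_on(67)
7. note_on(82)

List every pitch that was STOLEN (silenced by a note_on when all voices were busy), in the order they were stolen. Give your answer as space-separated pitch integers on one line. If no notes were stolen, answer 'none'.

Answer: 66 83 76 62 75

Derivation:
Op 1: note_on(66): voice 0 is free -> assigned | voices=[66 -]
Op 2: note_on(83): voice 1 is free -> assigned | voices=[66 83]
Op 3: note_on(76): all voices busy, STEAL voice 0 (pitch 66, oldest) -> assign | voices=[76 83]
Op 4: note_on(62): all voices busy, STEAL voice 1 (pitch 83, oldest) -> assign | voices=[76 62]
Op 5: note_on(75): all voices busy, STEAL voice 0 (pitch 76, oldest) -> assign | voices=[75 62]
Op 6: note_on(67): all voices busy, STEAL voice 1 (pitch 62, oldest) -> assign | voices=[75 67]
Op 7: note_on(82): all voices busy, STEAL voice 0 (pitch 75, oldest) -> assign | voices=[82 67]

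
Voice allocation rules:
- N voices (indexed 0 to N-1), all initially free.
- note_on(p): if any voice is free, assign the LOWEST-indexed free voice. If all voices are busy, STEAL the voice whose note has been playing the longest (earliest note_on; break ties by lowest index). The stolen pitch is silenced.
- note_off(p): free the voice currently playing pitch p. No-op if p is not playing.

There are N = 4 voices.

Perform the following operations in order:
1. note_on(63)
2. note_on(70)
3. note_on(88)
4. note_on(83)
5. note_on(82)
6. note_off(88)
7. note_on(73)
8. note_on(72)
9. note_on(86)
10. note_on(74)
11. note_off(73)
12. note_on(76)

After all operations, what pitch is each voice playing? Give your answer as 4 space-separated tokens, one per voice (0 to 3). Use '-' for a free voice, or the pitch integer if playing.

Answer: 74 72 76 86

Derivation:
Op 1: note_on(63): voice 0 is free -> assigned | voices=[63 - - -]
Op 2: note_on(70): voice 1 is free -> assigned | voices=[63 70 - -]
Op 3: note_on(88): voice 2 is free -> assigned | voices=[63 70 88 -]
Op 4: note_on(83): voice 3 is free -> assigned | voices=[63 70 88 83]
Op 5: note_on(82): all voices busy, STEAL voice 0 (pitch 63, oldest) -> assign | voices=[82 70 88 83]
Op 6: note_off(88): free voice 2 | voices=[82 70 - 83]
Op 7: note_on(73): voice 2 is free -> assigned | voices=[82 70 73 83]
Op 8: note_on(72): all voices busy, STEAL voice 1 (pitch 70, oldest) -> assign | voices=[82 72 73 83]
Op 9: note_on(86): all voices busy, STEAL voice 3 (pitch 83, oldest) -> assign | voices=[82 72 73 86]
Op 10: note_on(74): all voices busy, STEAL voice 0 (pitch 82, oldest) -> assign | voices=[74 72 73 86]
Op 11: note_off(73): free voice 2 | voices=[74 72 - 86]
Op 12: note_on(76): voice 2 is free -> assigned | voices=[74 72 76 86]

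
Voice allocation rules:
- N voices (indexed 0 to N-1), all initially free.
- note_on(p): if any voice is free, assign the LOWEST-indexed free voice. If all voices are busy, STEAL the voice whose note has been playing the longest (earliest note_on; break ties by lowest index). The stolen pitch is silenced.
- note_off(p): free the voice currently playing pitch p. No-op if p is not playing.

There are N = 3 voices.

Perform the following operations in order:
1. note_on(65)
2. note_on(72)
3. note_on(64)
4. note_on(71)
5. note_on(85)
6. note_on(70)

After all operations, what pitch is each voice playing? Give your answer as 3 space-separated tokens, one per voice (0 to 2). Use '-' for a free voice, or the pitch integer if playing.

Answer: 71 85 70

Derivation:
Op 1: note_on(65): voice 0 is free -> assigned | voices=[65 - -]
Op 2: note_on(72): voice 1 is free -> assigned | voices=[65 72 -]
Op 3: note_on(64): voice 2 is free -> assigned | voices=[65 72 64]
Op 4: note_on(71): all voices busy, STEAL voice 0 (pitch 65, oldest) -> assign | voices=[71 72 64]
Op 5: note_on(85): all voices busy, STEAL voice 1 (pitch 72, oldest) -> assign | voices=[71 85 64]
Op 6: note_on(70): all voices busy, STEAL voice 2 (pitch 64, oldest) -> assign | voices=[71 85 70]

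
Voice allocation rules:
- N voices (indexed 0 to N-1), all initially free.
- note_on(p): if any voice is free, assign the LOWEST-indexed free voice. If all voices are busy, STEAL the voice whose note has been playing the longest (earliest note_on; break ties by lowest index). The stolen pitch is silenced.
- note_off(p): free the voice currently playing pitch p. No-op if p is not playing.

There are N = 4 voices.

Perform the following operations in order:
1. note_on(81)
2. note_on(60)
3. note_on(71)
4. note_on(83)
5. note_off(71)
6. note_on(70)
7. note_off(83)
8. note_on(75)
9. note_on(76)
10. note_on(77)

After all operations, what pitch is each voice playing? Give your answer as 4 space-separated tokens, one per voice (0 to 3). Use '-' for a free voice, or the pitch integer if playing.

Op 1: note_on(81): voice 0 is free -> assigned | voices=[81 - - -]
Op 2: note_on(60): voice 1 is free -> assigned | voices=[81 60 - -]
Op 3: note_on(71): voice 2 is free -> assigned | voices=[81 60 71 -]
Op 4: note_on(83): voice 3 is free -> assigned | voices=[81 60 71 83]
Op 5: note_off(71): free voice 2 | voices=[81 60 - 83]
Op 6: note_on(70): voice 2 is free -> assigned | voices=[81 60 70 83]
Op 7: note_off(83): free voice 3 | voices=[81 60 70 -]
Op 8: note_on(75): voice 3 is free -> assigned | voices=[81 60 70 75]
Op 9: note_on(76): all voices busy, STEAL voice 0 (pitch 81, oldest) -> assign | voices=[76 60 70 75]
Op 10: note_on(77): all voices busy, STEAL voice 1 (pitch 60, oldest) -> assign | voices=[76 77 70 75]

Answer: 76 77 70 75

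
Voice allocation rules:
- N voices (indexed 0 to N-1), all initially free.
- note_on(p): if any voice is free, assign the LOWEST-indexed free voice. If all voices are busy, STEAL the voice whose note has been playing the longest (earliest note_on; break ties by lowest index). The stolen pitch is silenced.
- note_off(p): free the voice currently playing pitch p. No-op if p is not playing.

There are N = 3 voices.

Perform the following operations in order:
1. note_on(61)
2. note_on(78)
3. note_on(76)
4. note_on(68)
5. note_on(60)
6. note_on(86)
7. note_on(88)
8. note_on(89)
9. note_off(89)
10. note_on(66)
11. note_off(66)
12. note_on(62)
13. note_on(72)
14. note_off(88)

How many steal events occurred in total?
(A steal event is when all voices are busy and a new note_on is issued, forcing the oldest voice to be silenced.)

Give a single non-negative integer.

Answer: 6

Derivation:
Op 1: note_on(61): voice 0 is free -> assigned | voices=[61 - -]
Op 2: note_on(78): voice 1 is free -> assigned | voices=[61 78 -]
Op 3: note_on(76): voice 2 is free -> assigned | voices=[61 78 76]
Op 4: note_on(68): all voices busy, STEAL voice 0 (pitch 61, oldest) -> assign | voices=[68 78 76]
Op 5: note_on(60): all voices busy, STEAL voice 1 (pitch 78, oldest) -> assign | voices=[68 60 76]
Op 6: note_on(86): all voices busy, STEAL voice 2 (pitch 76, oldest) -> assign | voices=[68 60 86]
Op 7: note_on(88): all voices busy, STEAL voice 0 (pitch 68, oldest) -> assign | voices=[88 60 86]
Op 8: note_on(89): all voices busy, STEAL voice 1 (pitch 60, oldest) -> assign | voices=[88 89 86]
Op 9: note_off(89): free voice 1 | voices=[88 - 86]
Op 10: note_on(66): voice 1 is free -> assigned | voices=[88 66 86]
Op 11: note_off(66): free voice 1 | voices=[88 - 86]
Op 12: note_on(62): voice 1 is free -> assigned | voices=[88 62 86]
Op 13: note_on(72): all voices busy, STEAL voice 2 (pitch 86, oldest) -> assign | voices=[88 62 72]
Op 14: note_off(88): free voice 0 | voices=[- 62 72]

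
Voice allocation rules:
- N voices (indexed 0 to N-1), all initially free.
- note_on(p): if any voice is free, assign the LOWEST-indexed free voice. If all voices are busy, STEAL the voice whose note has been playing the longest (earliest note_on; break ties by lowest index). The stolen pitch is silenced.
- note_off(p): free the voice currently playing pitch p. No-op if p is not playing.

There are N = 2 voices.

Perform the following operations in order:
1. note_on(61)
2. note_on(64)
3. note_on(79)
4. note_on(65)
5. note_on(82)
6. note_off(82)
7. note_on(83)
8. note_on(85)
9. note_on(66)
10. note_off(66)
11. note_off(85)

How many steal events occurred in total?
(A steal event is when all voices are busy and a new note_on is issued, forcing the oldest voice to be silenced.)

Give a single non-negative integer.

Op 1: note_on(61): voice 0 is free -> assigned | voices=[61 -]
Op 2: note_on(64): voice 1 is free -> assigned | voices=[61 64]
Op 3: note_on(79): all voices busy, STEAL voice 0 (pitch 61, oldest) -> assign | voices=[79 64]
Op 4: note_on(65): all voices busy, STEAL voice 1 (pitch 64, oldest) -> assign | voices=[79 65]
Op 5: note_on(82): all voices busy, STEAL voice 0 (pitch 79, oldest) -> assign | voices=[82 65]
Op 6: note_off(82): free voice 0 | voices=[- 65]
Op 7: note_on(83): voice 0 is free -> assigned | voices=[83 65]
Op 8: note_on(85): all voices busy, STEAL voice 1 (pitch 65, oldest) -> assign | voices=[83 85]
Op 9: note_on(66): all voices busy, STEAL voice 0 (pitch 83, oldest) -> assign | voices=[66 85]
Op 10: note_off(66): free voice 0 | voices=[- 85]
Op 11: note_off(85): free voice 1 | voices=[- -]

Answer: 5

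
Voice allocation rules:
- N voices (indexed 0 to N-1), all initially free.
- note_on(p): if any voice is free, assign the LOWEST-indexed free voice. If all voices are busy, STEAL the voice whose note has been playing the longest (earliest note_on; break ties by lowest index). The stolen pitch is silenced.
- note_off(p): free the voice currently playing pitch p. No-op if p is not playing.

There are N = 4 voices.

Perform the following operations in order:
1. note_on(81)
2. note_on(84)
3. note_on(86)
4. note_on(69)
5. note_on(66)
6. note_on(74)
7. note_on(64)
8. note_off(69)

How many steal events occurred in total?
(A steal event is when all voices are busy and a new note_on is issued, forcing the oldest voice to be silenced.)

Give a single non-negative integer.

Answer: 3

Derivation:
Op 1: note_on(81): voice 0 is free -> assigned | voices=[81 - - -]
Op 2: note_on(84): voice 1 is free -> assigned | voices=[81 84 - -]
Op 3: note_on(86): voice 2 is free -> assigned | voices=[81 84 86 -]
Op 4: note_on(69): voice 3 is free -> assigned | voices=[81 84 86 69]
Op 5: note_on(66): all voices busy, STEAL voice 0 (pitch 81, oldest) -> assign | voices=[66 84 86 69]
Op 6: note_on(74): all voices busy, STEAL voice 1 (pitch 84, oldest) -> assign | voices=[66 74 86 69]
Op 7: note_on(64): all voices busy, STEAL voice 2 (pitch 86, oldest) -> assign | voices=[66 74 64 69]
Op 8: note_off(69): free voice 3 | voices=[66 74 64 -]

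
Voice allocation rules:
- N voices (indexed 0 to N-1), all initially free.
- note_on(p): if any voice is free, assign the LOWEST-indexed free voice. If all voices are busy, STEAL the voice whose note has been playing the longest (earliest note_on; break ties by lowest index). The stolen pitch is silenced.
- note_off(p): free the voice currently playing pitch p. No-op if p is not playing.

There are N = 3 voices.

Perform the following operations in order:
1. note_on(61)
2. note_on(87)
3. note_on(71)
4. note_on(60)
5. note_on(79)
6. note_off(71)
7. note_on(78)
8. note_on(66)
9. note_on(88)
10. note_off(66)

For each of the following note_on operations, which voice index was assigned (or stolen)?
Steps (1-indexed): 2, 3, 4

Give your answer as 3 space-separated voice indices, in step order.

Answer: 1 2 0

Derivation:
Op 1: note_on(61): voice 0 is free -> assigned | voices=[61 - -]
Op 2: note_on(87): voice 1 is free -> assigned | voices=[61 87 -]
Op 3: note_on(71): voice 2 is free -> assigned | voices=[61 87 71]
Op 4: note_on(60): all voices busy, STEAL voice 0 (pitch 61, oldest) -> assign | voices=[60 87 71]
Op 5: note_on(79): all voices busy, STEAL voice 1 (pitch 87, oldest) -> assign | voices=[60 79 71]
Op 6: note_off(71): free voice 2 | voices=[60 79 -]
Op 7: note_on(78): voice 2 is free -> assigned | voices=[60 79 78]
Op 8: note_on(66): all voices busy, STEAL voice 0 (pitch 60, oldest) -> assign | voices=[66 79 78]
Op 9: note_on(88): all voices busy, STEAL voice 1 (pitch 79, oldest) -> assign | voices=[66 88 78]
Op 10: note_off(66): free voice 0 | voices=[- 88 78]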